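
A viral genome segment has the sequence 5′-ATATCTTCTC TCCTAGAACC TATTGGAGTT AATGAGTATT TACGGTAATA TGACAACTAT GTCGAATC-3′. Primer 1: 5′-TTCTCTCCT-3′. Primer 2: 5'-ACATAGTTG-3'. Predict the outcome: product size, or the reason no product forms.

Yes — a 57 bp product.

Primer 1 (TTCTCTCCT) matches the top strand at positions 6–14; it acts as a forward primer.
Primer 2's reverse complement is CAACTATGT, matching the top strand at positions 54–62; it acts as a reverse primer.
The 3' ends face each other across positions 6–62, giving a 57 bp product.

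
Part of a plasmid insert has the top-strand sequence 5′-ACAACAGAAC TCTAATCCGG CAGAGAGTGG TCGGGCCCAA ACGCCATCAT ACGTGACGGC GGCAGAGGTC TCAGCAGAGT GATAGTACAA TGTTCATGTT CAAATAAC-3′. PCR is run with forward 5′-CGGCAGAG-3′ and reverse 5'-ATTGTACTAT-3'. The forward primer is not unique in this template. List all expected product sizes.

74 bp, 32 bp

The forward primer CGGCAGAG matches the top strand at positions 18–25, 60–67.
The reverse primer's reverse complement is ATAGTACAAT, matching at positions 82–91.
Each forward site pairs with the reverse site to give a product ending at position 91: sizes 74, 32 bp.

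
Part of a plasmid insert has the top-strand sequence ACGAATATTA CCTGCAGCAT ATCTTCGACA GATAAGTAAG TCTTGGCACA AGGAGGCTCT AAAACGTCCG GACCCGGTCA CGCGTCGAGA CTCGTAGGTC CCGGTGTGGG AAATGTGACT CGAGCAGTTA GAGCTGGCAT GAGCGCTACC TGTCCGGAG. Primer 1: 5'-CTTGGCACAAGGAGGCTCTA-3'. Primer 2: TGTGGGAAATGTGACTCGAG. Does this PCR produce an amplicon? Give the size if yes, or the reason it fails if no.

Primer 1 (CTTGGCACAAGGAGGCTCTA) matches the top strand at positions 42–61 (3' end points downstream).
Primer 2 (TGTGGGAAATGTGACTCGAG) also matches the top strand directly, at positions 105–124 — its reverse complement CTCGAGTCACATTTCCCACA is not present.
Both primers anneal to the bottom strand with 3' ends pointing the same way, so neither can prime synthesis back toward the other.

No product — both primers anneal to the same strand and extend in the same direction.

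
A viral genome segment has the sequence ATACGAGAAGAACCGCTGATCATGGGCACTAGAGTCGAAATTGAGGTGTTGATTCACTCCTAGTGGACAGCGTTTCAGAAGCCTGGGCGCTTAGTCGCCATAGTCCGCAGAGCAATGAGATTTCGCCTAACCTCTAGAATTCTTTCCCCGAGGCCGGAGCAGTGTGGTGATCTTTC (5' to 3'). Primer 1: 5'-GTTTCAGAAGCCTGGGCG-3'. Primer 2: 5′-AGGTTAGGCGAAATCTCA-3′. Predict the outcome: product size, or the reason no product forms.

Yes — a 62 bp product.

Primer 1 (GTTTCAGAAGCCTGGGCG) matches the top strand at positions 72–89; it acts as a forward primer.
Primer 2's reverse complement is TGAGATTTCGCCTAACCT, matching the top strand at positions 116–133; it acts as a reverse primer.
The 3' ends face each other across positions 72–133, giving a 62 bp product.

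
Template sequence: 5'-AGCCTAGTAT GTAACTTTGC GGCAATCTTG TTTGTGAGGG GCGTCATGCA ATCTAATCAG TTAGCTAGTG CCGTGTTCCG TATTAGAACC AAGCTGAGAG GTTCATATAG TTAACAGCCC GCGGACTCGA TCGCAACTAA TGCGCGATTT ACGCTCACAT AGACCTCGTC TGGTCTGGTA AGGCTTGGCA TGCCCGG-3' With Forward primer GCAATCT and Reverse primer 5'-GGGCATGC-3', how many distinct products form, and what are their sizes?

The forward primer GCAATCT matches the top strand at positions 22–28, 48–54.
The reverse primer's reverse complement is GCATGCCC, matching at positions 188–195.
Each forward site pairs with the reverse site to give a product ending at position 195: sizes 174, 148 bp.

Two products: 174 bp, 148 bp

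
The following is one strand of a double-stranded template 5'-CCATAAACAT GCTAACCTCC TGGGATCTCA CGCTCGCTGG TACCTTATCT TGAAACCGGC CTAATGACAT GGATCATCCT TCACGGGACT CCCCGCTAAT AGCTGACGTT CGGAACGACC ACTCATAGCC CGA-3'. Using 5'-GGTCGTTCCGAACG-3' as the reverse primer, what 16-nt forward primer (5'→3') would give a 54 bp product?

The reverse primer's reverse complement CGTTCGGAACGACC matches the template at positions 107–120, so the product ends at position 120.
A 54 bp product then starts at position 120 − 54 + 1 = 67.
The forward primer is identical to the top strand there: ACATGGATCATCCTTC.

5'-ACATGGATCATCCTTC-3'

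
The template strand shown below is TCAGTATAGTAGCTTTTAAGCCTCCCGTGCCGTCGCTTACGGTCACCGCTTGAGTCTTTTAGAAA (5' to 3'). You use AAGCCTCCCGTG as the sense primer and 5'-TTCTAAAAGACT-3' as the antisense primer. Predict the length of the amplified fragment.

Scanning the template, AAGCCTCCCGTG occurs at positions 18–29; this primer anneals to the bottom strand there with its 3' end pointing downstream.
Taking the reverse complement of TTCTAAAAGACT gives AGTCTTTTAGAA, found at positions 53–64 on the template; the primer anneals here to the top strand with its 3' end pointing upstream.
Amplicon spans positions 18–64: 47 bp.

47 bp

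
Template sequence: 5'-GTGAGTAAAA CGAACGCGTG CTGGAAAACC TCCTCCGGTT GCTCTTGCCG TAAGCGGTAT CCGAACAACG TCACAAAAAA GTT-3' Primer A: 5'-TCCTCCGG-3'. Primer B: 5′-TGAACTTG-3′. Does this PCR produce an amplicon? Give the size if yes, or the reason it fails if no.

Primer B (TGAACTTG) does not match the top strand, and its reverse complement CAAGTTCA does not match either.
With no annealing site for primer B, no amplification occurs.

No product — primer B has no binding site in the template.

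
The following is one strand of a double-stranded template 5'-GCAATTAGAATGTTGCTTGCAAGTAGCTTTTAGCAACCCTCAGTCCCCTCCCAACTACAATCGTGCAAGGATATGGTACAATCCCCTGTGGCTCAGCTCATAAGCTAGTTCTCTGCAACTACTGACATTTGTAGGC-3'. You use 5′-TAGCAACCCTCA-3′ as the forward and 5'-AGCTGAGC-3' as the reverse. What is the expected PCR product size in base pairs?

68 bp

The forward primer matches the template at positions 31–42.
Reverse complement of the reverse primer: GCTCAGCT. This occurs on the top strand at positions 91–98.
The product runs from position 31 to position 98, so its length is 98 − 31 + 1 = 68 bp.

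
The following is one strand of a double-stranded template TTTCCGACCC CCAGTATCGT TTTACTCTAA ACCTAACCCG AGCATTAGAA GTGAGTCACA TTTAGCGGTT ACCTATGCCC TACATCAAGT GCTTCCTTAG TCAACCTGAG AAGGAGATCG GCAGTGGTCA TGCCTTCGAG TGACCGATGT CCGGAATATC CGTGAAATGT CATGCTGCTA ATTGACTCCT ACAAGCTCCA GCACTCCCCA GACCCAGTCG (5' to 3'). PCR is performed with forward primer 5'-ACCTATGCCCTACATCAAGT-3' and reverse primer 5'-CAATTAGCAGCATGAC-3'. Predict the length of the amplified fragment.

Forward primer ACCTATGCCCTACATCAAGT is found on the top strand at positions 71–90.
The reverse primer's reverse complement is GTCATGCTGCTAATTG, which matches the template at positions 169–184.
The product runs from position 71 to position 184, so its length is 184 − 71 + 1 = 114 bp.

114 bp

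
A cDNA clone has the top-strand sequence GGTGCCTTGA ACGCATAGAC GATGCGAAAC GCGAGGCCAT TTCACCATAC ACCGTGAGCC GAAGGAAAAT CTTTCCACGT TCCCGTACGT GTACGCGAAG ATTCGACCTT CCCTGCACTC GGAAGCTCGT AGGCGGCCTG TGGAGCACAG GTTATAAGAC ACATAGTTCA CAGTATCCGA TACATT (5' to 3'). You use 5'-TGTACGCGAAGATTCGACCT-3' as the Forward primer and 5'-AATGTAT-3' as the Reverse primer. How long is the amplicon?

Forward primer TGTACGCGAAGATTCGACCT is found on the top strand at positions 90–109.
Reverse complement of the reverse primer: ATACATT. This occurs on the top strand at positions 180–186.
The product runs from position 90 to position 186, so its length is 186 − 90 + 1 = 97 bp.

97 bp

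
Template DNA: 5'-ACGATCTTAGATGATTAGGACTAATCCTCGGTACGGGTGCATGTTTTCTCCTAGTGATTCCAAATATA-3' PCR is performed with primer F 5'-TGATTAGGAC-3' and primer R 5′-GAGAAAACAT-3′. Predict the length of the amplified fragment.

39 bp

Scanning the template, TGATTAGGAC occurs at positions 12–21; this primer anneals to the bottom strand there with its 3' end pointing downstream.
Taking the reverse complement of GAGAAAACAT gives ATGTTTTCTC, found at positions 41–50 on the template; the primer anneals here to the top strand with its 3' end pointing upstream.
The product runs from position 12 to position 50, so its length is 50 − 12 + 1 = 39 bp.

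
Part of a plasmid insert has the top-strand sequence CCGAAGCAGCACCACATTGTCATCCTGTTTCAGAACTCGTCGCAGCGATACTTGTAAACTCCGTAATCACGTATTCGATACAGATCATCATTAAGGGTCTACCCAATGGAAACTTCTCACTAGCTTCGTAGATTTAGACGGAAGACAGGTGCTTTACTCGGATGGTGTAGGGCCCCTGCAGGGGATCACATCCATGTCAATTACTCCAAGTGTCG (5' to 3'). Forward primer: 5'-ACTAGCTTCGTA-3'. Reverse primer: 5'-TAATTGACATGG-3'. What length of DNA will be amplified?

Forward primer ACTAGCTTCGTA is found on the top strand at positions 119–130.
Taking the reverse complement of TAATTGACATGG gives CCATGTCAATTA, found at positions 192–203 on the template; the primer anneals here to the top strand with its 3' end pointing upstream.
Product length = (reverse-primer end) − (forward-primer start) + 1 = 203 − 119 + 1 = 85 bp.

85 bp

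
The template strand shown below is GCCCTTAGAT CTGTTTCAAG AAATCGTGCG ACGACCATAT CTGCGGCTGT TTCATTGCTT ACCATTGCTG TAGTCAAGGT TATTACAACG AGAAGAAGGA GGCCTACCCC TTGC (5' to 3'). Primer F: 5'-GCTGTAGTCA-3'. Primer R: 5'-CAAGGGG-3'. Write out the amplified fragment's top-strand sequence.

5'-GCTGTAGTCAAGGTTATTACAACGAGAAGAAGGAGGCCTACCCCTTG-3'

Forward primer GCTGTAGTCA is found on the top strand at positions 67–76.
The reverse primer's reverse complement is CCCCTTG, which matches the template at positions 107–113.
The product is the template from position 67 through 113 (47 bp).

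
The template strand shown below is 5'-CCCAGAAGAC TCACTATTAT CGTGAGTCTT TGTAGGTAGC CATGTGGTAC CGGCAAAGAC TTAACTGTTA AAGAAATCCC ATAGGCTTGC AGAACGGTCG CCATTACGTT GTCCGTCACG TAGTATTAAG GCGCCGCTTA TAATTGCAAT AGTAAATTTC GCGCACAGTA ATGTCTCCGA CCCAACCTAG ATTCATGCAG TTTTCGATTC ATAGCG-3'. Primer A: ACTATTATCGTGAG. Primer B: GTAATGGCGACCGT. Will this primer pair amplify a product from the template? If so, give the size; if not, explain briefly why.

Yes — a 95 bp product.

Primer A (ACTATTATCGTGAG) matches the top strand at positions 13–26; it acts as a forward primer.
Primer B's reverse complement is ACGGTCGCCATTAC, matching the top strand at positions 94–107; it acts as a reverse primer.
The 3' ends face each other across positions 13–107, giving a 95 bp product.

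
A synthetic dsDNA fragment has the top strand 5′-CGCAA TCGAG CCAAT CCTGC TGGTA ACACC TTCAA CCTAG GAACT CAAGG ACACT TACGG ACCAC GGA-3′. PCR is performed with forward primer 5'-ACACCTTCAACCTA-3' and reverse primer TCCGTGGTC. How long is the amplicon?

Scanning the template, ACACCTTCAACCTA occurs at positions 26–39; this primer anneals to the bottom strand there with its 3' end pointing downstream.
Taking the reverse complement of TCCGTGGTC gives GACCACGGA, found at positions 60–68 on the template; the primer anneals here to the top strand with its 3' end pointing upstream.
Product length = (reverse-primer end) − (forward-primer start) + 1 = 68 − 26 + 1 = 43 bp.

43 bp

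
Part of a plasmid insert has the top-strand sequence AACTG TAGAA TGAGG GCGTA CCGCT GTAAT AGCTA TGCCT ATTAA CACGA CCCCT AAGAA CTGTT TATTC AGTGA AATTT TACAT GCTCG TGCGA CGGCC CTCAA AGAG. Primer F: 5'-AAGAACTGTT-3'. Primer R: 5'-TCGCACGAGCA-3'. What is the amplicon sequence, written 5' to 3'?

Forward primer AAGAACTGTT is found on the top strand at positions 56–65.
Taking the reverse complement of TCGCACGAGCA gives TGCTCGTGCGA, found at positions 85–95 on the template; the primer anneals here to the top strand with its 3' end pointing upstream.
The product is the template from position 56 through 95 (40 bp).

5'-AAGAACTGTTTATTCAGTGAAATTTTACATGCTCGTGCGA-3'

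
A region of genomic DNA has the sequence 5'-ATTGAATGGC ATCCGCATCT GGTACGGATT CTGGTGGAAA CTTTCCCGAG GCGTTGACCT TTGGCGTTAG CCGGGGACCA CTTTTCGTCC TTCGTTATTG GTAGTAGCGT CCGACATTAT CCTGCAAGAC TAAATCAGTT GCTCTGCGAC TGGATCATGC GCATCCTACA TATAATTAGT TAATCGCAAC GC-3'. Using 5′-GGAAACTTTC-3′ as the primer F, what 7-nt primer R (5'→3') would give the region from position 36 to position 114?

The product's 3' end on the top strand is position 114.
The reverse primer anneals to the top strand over positions 108–114, i.e. to CGTCCGA.
Its sequence written 5'→3' is the reverse complement: TCGGACG.

5'-TCGGACG-3'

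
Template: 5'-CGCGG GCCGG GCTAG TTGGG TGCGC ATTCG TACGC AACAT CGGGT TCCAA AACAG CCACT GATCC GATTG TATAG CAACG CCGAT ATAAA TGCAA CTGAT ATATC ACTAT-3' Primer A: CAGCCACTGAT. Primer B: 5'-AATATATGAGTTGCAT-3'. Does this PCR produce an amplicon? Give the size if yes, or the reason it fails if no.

No product — primer B has no binding site in the template.

Primer B (AATATATGAGTTGCAT) does not match the top strand, and its reverse complement ATGCAACTCATATATT does not match either.
With no annealing site for primer B, no amplification occurs.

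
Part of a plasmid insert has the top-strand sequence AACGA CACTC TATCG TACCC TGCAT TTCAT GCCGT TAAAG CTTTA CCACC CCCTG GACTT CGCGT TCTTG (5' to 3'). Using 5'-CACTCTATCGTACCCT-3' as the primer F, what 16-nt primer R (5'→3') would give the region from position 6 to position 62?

5'-CGAAGTCCAGGGGGTG-3'

The product's 3' end on the top strand is position 62.
The reverse primer anneals to the top strand over positions 47–62, i.e. to CACCCCCTGGACTTCG.
Its sequence written 5'→3' is the reverse complement: CGAAGTCCAGGGGGTG.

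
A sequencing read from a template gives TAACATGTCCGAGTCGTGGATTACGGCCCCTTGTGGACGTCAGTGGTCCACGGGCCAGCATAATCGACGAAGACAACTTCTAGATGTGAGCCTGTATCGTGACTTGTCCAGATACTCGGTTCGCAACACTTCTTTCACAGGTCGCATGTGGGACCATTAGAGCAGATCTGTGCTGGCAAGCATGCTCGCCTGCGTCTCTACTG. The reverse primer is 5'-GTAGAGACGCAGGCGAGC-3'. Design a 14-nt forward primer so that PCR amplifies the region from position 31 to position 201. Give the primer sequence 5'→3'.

The reverse primer's reverse complement GCTCGCCTGCGTCTCTAC matches the template at positions 184–201; the product starts at position 31.
The forward primer is identical to the top strand over positions 31–44: TTGTGGACGTCAGT.

5'-TTGTGGACGTCAGT-3'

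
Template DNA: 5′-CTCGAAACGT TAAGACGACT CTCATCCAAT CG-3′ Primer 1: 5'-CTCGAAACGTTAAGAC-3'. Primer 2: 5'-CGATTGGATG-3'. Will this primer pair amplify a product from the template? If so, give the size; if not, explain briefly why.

Yes — a 32 bp product.

Primer 1 (CTCGAAACGTTAAGAC) matches the top strand at positions 1–16; it acts as a forward primer.
Primer 2's reverse complement is CATCCAATCG, matching the top strand at positions 23–32; it acts as a reverse primer.
The 3' ends face each other across positions 1–32, giving a 32 bp product.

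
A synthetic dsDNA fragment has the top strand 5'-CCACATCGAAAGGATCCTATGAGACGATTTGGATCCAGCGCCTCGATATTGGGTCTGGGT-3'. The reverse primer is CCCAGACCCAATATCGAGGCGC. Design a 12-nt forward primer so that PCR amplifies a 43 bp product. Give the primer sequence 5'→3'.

The reverse primer's reverse complement GCGCCTCGATATTGGGTCTGGG matches the template at positions 38–59, so the product ends at position 59.
A 43 bp product then starts at position 59 − 43 + 1 = 17.
The forward primer is identical to the top strand there: CTATGAGACGAT.

5'-CTATGAGACGAT-3'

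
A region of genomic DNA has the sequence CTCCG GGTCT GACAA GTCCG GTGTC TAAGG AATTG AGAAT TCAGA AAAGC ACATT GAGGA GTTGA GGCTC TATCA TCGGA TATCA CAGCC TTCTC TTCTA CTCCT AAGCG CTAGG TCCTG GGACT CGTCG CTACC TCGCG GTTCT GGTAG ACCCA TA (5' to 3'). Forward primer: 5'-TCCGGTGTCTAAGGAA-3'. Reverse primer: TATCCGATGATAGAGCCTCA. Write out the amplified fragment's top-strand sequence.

5'-TCCGGTGTCTAAGGAATTGAGAATTCAGAAAAGCACATTGAGGAGTTGAGGCTCTATCATCGGATA-3'

Forward primer TCCGGTGTCTAAGGAA is found on the top strand at positions 17–32.
Taking the reverse complement of TATCCGATGATAGAGCCTCA gives TGAGGCTCTATCATCGGATA, found at positions 63–82 on the template; the primer anneals here to the top strand with its 3' end pointing upstream.
The product is the template from position 17 through 82 (66 bp).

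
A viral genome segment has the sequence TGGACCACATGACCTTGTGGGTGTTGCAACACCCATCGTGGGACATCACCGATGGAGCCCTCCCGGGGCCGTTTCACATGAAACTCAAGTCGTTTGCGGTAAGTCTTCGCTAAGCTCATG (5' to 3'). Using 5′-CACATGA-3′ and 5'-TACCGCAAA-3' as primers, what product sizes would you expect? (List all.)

96 bp, 27 bp

The forward primer CACATGA matches the top strand at positions 6–12, 75–81.
The reverse primer's reverse complement is TTTGCGGTA, matching at positions 93–101.
Each forward site pairs with the reverse site to give a product ending at position 101: sizes 96, 27 bp.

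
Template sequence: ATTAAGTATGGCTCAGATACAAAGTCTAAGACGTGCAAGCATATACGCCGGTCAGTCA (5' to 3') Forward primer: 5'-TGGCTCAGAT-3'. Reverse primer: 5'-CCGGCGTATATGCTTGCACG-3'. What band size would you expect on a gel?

43 bp

Scanning the template, TGGCTCAGAT occurs at positions 9–18; this primer anneals to the bottom strand there with its 3' end pointing downstream.
Reverse complement of the reverse primer: CGTGCAAGCATATACGCCGG. This occurs on the top strand at positions 32–51.
Product length = (reverse-primer end) − (forward-primer start) + 1 = 51 − 9 + 1 = 43 bp.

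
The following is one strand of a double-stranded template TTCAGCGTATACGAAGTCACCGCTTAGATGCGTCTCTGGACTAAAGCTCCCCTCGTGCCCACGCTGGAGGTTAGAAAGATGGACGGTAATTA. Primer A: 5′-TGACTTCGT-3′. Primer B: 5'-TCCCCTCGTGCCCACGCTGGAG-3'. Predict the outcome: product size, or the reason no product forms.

No product — the primers' 3' ends point away from each other.

Primer A (TGACTTCGT) has reverse complement ACGAAGTCA, which matches the top strand at positions 11–19; primer A anneals to the top strand there with its 3' end pointing upstream toward position 11.
Primer B (TCCCCTCGTGCCCACGCTGGAG) matches the top strand directly at positions 48–69; it anneals to the bottom strand with its 3' end pointing downstream toward position 69.
The 3' ends diverge (primer A extends toward position 1, primer B toward position 92), so the primers never converge on a shared product.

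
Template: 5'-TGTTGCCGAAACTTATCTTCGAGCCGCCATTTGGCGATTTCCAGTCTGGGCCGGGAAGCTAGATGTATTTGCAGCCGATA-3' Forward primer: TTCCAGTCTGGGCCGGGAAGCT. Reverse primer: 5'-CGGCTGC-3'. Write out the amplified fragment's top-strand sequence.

The forward primer matches the template at positions 39–60.
Taking the reverse complement of CGGCTGC gives GCAGCCG, found at positions 71–77 on the template; the primer anneals here to the top strand with its 3' end pointing upstream.
The product is the template from position 39 through 77 (39 bp).

5'-TTCCAGTCTGGGCCGGGAAGCTAGATGTATTTGCAGCCG-3'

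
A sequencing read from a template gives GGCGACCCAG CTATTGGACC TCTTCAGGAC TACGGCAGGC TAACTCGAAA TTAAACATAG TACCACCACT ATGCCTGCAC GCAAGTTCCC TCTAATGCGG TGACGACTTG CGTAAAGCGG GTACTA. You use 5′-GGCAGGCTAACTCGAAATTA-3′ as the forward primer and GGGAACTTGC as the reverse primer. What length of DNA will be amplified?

57 bp

The forward primer matches the template at positions 34–53.
The reverse primer's reverse complement is GCAAGTTCCC, which matches the template at positions 81–90.
Amplicon spans positions 34–90: 57 bp.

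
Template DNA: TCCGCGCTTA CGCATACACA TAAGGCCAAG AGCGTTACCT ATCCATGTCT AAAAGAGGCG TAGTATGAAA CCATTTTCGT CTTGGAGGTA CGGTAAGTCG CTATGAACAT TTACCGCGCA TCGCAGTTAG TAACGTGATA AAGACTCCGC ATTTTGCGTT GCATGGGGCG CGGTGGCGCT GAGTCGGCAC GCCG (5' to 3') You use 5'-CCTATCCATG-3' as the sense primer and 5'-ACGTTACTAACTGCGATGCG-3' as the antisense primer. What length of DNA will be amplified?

Forward primer CCTATCCATG is found on the top strand at positions 38–47.
Taking the reverse complement of ACGTTACTAACTGCGATGCG gives CGCATCGCAGTTAGTAACGT, found at positions 117–136 on the template; the primer anneals here to the top strand with its 3' end pointing upstream.
Amplicon spans positions 38–136: 99 bp.

99 bp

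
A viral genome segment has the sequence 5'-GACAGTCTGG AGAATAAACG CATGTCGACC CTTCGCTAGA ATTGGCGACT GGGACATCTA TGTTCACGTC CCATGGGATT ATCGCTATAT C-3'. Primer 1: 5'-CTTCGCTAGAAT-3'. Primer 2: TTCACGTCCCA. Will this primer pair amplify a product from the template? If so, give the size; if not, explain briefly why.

No product — both primers anneal to the same strand and extend in the same direction.

Primer 1 (CTTCGCTAGAAT) matches the top strand at positions 31–42 (3' end points downstream).
Primer 2 (TTCACGTCCCA) also matches the top strand directly, at positions 63–73 — its reverse complement TGGGACGTGAA is not present.
Both primers anneal to the bottom strand with 3' ends pointing the same way, so neither can prime synthesis back toward the other.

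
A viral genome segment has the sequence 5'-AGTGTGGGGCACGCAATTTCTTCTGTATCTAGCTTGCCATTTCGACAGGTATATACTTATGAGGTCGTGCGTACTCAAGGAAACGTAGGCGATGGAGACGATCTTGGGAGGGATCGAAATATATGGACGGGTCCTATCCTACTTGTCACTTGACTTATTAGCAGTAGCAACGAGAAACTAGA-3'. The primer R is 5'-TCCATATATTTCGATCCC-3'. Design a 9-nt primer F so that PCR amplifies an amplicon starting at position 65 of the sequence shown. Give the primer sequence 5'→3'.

5'-TCGTGCGTA-3'

The reverse primer's reverse complement GGGATCGAAATATATGGA matches the template at positions 110–127; the product starts at position 65.
The forward primer is identical to the top strand over positions 65–73: TCGTGCGTA.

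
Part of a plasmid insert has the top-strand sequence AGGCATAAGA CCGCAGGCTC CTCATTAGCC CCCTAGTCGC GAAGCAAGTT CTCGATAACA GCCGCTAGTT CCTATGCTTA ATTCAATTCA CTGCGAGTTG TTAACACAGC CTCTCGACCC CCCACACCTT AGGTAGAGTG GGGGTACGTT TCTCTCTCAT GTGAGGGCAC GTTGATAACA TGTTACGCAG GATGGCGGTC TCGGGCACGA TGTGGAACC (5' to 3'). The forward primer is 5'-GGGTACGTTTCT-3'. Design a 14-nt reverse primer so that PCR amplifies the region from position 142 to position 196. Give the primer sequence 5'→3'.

The product's 3' end on the top strand is position 196.
The reverse primer anneals to the top strand over positions 183–196, i.e. to TTACGCAGGATGGC.
Its sequence written 5'→3' is the reverse complement: GCCATCCTGCGTAA.

5'-GCCATCCTGCGTAA-3'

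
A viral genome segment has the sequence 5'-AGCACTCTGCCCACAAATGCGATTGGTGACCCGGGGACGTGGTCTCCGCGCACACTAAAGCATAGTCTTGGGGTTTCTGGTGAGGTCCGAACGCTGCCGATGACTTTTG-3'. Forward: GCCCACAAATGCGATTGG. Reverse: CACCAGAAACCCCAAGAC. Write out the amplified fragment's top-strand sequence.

Forward primer GCCCACAAATGCGATTGG is found on the top strand at positions 9–26.
Reverse complement of the reverse primer: GTCTTGGGGTTTCTGGTG. This occurs on the top strand at positions 65–82.
The product is the template from position 9 through 82 (74 bp).

5'-GCCCACAAATGCGATTGGTGACCCGGGGACGTGGTCTCCGCGCACACTAAAGCATAGTCTTGGGGTTTCTGGTG-3'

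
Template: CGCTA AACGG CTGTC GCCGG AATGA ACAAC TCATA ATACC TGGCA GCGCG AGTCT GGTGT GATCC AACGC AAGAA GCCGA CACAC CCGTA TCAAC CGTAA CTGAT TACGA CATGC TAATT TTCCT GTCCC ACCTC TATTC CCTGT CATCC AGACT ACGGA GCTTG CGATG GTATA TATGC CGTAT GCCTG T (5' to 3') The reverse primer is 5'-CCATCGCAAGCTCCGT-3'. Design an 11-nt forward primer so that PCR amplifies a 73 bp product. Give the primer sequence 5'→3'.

The reverse primer's reverse complement ACGGAGCTTGCGATGG matches the template at positions 156–171, so the product ends at position 171.
A 73 bp product then starts at position 171 − 73 + 1 = 99.
The forward primer is identical to the top strand there: AACTGATTACG.

5'-AACTGATTACG-3'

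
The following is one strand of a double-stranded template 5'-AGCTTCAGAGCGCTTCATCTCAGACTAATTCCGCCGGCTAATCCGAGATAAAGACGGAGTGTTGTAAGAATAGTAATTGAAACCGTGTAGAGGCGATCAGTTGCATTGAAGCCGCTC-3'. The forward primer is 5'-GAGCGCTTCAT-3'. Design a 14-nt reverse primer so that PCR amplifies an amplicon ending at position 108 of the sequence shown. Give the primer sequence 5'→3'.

The forward primer binds at positions 8–18; the product's 3' end on the top strand is position 108.
The reverse primer anneals to the top strand over positions 95–108, i.e. to GATCAGTTGCATTG.
Its sequence written 5'→3' is the reverse complement: CAATGCAACTGATC.

5'-CAATGCAACTGATC-3'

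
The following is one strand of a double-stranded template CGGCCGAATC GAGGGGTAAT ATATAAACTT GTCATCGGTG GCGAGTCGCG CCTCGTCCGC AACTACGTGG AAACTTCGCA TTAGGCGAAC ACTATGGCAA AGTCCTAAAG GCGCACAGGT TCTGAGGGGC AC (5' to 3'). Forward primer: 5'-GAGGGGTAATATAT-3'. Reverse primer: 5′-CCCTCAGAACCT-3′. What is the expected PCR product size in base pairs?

118 bp

Scanning the template, GAGGGGTAATATAT occurs at positions 11–24; this primer anneals to the bottom strand there with its 3' end pointing downstream.
The reverse primer's reverse complement is AGGTTCTGAGGG, which matches the template at positions 117–128.
Amplicon spans positions 11–128: 118 bp.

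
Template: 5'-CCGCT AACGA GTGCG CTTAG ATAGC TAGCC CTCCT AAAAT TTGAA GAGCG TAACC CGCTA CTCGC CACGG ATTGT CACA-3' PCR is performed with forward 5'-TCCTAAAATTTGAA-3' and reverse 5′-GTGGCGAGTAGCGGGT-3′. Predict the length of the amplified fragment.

37 bp

Scanning the template, TCCTAAAATTTGAA occurs at positions 32–45; this primer anneals to the bottom strand there with its 3' end pointing downstream.
Taking the reverse complement of GTGGCGAGTAGCGGGT gives ACCCGCTACTCGCCAC, found at positions 53–68 on the template; the primer anneals here to the top strand with its 3' end pointing upstream.
The product runs from position 32 to position 68, so its length is 68 − 32 + 1 = 37 bp.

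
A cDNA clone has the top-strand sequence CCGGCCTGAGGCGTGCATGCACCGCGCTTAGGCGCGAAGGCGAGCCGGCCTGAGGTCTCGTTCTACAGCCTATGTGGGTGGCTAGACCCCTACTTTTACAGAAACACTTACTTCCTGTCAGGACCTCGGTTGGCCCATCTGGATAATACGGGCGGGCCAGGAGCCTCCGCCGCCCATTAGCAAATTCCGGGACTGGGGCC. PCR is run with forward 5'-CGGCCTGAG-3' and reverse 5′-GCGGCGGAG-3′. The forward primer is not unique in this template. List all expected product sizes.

The forward primer CGGCCTGAG matches the top strand at positions 2–10, 46–54.
The reverse primer's reverse complement is CTCCGCCGC, matching at positions 165–173.
Each forward site pairs with the reverse site to give a product ending at position 173: sizes 172, 128 bp.

172 bp, 128 bp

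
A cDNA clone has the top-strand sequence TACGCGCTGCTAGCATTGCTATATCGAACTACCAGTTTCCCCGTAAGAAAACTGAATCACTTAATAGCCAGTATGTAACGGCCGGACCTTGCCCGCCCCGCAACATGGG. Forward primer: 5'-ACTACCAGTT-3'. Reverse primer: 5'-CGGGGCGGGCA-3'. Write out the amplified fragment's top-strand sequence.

5'-ACTACCAGTTTCCCCGTAAGAAAACTGAATCACTTAATAGCCAGTATGTAACGGCCGGACCTTGCCCGCCCCG-3'

Scanning the template, ACTACCAGTT occurs at positions 28–37; this primer anneals to the bottom strand there with its 3' end pointing downstream.
Taking the reverse complement of CGGGGCGGGCA gives TGCCCGCCCCG, found at positions 90–100 on the template; the primer anneals here to the top strand with its 3' end pointing upstream.
The product is the template from position 28 through 100 (73 bp).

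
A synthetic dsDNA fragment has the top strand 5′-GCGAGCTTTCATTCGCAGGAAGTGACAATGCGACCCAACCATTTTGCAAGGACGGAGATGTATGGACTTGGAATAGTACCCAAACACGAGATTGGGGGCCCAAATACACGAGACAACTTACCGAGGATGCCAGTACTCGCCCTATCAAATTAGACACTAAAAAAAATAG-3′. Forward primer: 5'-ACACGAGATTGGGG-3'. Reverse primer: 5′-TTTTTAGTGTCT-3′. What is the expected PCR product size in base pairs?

The forward primer matches the template at positions 84–97.
Taking the reverse complement of TTTTTAGTGTCT gives AGACACTAAAAA, found at positions 152–163 on the template; the primer anneals here to the top strand with its 3' end pointing upstream.
Product length = (reverse-primer end) − (forward-primer start) + 1 = 163 − 84 + 1 = 80 bp.

80 bp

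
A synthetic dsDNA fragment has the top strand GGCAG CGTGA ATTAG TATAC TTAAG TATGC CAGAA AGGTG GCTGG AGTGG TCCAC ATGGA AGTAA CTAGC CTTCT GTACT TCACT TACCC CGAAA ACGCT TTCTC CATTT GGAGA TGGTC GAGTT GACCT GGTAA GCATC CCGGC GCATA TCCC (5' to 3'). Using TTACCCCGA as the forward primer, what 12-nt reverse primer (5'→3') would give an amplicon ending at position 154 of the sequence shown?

The forward primer binds at positions 85–93; the product's 3' end on the top strand is position 154.
The reverse primer anneals to the top strand over positions 143–154, i.e. to GGCGCATATCCC.
Its sequence written 5'→3' is the reverse complement: GGGATATGCGCC.

5'-GGGATATGCGCC-3'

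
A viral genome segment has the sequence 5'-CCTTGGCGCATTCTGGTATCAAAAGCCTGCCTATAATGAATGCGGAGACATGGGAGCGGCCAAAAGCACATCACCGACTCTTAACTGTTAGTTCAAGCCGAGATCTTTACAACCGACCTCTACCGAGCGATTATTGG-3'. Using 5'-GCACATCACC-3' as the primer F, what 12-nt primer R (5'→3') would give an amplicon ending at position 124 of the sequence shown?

The forward primer binds at positions 66–75; the product's 3' end on the top strand is position 124.
The reverse primer anneals to the top strand over positions 113–124, i.e. to CCGACCTCTACC.
Its sequence written 5'→3' is the reverse complement: GGTAGAGGTCGG.

5'-GGTAGAGGTCGG-3'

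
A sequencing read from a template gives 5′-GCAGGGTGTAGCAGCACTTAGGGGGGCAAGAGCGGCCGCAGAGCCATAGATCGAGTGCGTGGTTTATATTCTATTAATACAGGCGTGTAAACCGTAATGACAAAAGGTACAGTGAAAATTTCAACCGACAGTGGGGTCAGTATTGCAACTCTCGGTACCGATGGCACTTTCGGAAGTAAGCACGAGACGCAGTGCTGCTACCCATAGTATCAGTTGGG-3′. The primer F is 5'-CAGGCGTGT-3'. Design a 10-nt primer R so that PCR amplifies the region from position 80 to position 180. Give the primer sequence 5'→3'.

5'-CTTACTTCCG-3'

The product's 3' end on the top strand is position 180.
The reverse primer anneals to the top strand over positions 171–180, i.e. to CGGAAGTAAG.
Its sequence written 5'→3' is the reverse complement: CTTACTTCCG.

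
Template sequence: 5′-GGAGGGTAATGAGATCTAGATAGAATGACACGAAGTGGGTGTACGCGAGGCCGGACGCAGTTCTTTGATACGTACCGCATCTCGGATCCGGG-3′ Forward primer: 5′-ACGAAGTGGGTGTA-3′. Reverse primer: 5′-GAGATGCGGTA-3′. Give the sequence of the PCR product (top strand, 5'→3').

5'-ACGAAGTGGGTGTACGCGAGGCCGGACGCAGTTCTTTGATACGTACCGCATCTC-3'

Forward primer ACGAAGTGGGTGTA is found on the top strand at positions 30–43.
Taking the reverse complement of GAGATGCGGTA gives TACCGCATCTC, found at positions 73–83 on the template; the primer anneals here to the top strand with its 3' end pointing upstream.
The product is the template from position 30 through 83 (54 bp).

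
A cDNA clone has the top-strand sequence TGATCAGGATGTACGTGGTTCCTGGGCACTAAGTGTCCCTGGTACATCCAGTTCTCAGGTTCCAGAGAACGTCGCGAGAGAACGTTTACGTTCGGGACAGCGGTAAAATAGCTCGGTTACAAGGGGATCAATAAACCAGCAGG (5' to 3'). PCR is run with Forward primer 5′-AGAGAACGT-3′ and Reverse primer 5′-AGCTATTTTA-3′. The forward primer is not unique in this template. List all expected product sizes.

50 bp, 37 bp

The forward primer AGAGAACGT matches the top strand at positions 64–72, 77–85.
The reverse primer's reverse complement is TAAAATAGCT, matching at positions 104–113.
Each forward site pairs with the reverse site to give a product ending at position 113: sizes 50, 37 bp.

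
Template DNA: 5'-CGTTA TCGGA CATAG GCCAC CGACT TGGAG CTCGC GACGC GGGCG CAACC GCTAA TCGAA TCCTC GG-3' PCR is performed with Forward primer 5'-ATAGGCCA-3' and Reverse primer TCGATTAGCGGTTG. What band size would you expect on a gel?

48 bp

Forward primer ATAGGCCA is found on the top strand at positions 12–19.
Reverse complement of the reverse primer: CAACCGCTAATCGA. This occurs on the top strand at positions 46–59.
Product length = (reverse-primer end) − (forward-primer start) + 1 = 59 − 12 + 1 = 48 bp.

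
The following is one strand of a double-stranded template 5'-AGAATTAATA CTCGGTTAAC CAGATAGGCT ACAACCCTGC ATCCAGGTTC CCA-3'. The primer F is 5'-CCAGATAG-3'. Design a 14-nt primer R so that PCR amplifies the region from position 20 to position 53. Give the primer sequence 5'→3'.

5'-TGGGAACCTGGATG-3'

The product's 3' end on the top strand is position 53.
The reverse primer anneals to the top strand over positions 40–53, i.e. to CATCCAGGTTCCCA.
Its sequence written 5'→3' is the reverse complement: TGGGAACCTGGATG.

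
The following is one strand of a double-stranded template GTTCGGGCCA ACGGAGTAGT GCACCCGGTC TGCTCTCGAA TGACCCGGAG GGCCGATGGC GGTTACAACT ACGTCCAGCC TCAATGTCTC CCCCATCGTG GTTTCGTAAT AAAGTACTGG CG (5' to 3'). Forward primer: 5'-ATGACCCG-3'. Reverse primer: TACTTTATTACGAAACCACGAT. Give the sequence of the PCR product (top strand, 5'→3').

Forward primer ATGACCCG is found on the top strand at positions 40–47.
Taking the reverse complement of TACTTTATTACGAAACCACGAT gives ATCGTGGTTTCGTAATAAAGTA, found at positions 95–116 on the template; the primer anneals here to the top strand with its 3' end pointing upstream.
The product is the template from position 40 through 116 (77 bp).

5'-ATGACCCGGAGGGCCGATGGCGGTTACAACTACGTCCAGCCTCAATGTCTCCCCCATCGTGGTTTCGTAATAAAGTA-3'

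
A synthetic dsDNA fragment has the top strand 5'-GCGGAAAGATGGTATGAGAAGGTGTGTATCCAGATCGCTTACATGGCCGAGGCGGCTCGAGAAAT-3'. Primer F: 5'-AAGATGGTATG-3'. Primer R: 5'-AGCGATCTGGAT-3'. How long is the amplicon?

34 bp

Forward primer AAGATGGTATG is found on the top strand at positions 6–16.
The reverse primer's reverse complement is ATCCAGATCGCT, which matches the template at positions 28–39.
The product runs from position 6 to position 39, so its length is 39 − 6 + 1 = 34 bp.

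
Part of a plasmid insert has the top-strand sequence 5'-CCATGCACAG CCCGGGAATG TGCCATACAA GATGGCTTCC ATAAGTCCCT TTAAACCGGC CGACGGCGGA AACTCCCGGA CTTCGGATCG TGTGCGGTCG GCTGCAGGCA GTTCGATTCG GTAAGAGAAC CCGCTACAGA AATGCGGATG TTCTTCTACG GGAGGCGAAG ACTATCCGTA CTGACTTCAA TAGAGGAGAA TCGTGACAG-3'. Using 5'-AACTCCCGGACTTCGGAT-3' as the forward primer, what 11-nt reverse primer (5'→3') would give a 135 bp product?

5'-CACGATTCTCC-3'

The forward primer binds at positions 71–88, so a 135 bp product ends at position 71 + 135 − 1 = 205.
The reverse primer anneals to the top strand over positions 195–205, i.e. to GGAGAATCGTG.
Its sequence written 5'→3' is the reverse complement: CACGATTCTCC.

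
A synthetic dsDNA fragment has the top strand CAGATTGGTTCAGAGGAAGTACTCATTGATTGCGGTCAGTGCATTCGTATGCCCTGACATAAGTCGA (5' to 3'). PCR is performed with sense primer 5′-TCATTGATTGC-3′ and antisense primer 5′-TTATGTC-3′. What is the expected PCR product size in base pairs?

Forward primer TCATTGATTGC is found on the top strand at positions 23–33.
The reverse primer's reverse complement is GACATAA, which matches the template at positions 56–62.
The product runs from position 23 to position 62, so its length is 62 − 23 + 1 = 40 bp.

40 bp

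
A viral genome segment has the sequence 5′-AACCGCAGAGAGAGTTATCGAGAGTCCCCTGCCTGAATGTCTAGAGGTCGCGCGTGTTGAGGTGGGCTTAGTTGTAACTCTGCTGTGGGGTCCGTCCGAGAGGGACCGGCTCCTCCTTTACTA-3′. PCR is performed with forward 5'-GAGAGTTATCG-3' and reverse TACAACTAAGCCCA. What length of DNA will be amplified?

67 bp

Scanning the template, GAGAGTTATCG occurs at positions 10–20; this primer anneals to the bottom strand there with its 3' end pointing downstream.
Taking the reverse complement of TACAACTAAGCCCA gives TGGGCTTAGTTGTA, found at positions 63–76 on the template; the primer anneals here to the top strand with its 3' end pointing upstream.
Product length = (reverse-primer end) − (forward-primer start) + 1 = 76 − 10 + 1 = 67 bp.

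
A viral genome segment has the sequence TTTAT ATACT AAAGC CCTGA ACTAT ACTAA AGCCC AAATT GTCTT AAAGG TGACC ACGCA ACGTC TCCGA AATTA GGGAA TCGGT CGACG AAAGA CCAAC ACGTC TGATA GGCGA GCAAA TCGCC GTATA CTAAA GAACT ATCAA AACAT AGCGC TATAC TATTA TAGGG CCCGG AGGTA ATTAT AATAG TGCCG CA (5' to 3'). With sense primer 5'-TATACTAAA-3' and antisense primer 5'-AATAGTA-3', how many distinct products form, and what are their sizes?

Three products: 160 bp, 142 bp, 38 bp

The forward primer TATACTAAA matches the top strand at positions 5–13, 23–31, 127–135.
The reverse primer's reverse complement is TACTATT, matching at positions 158–164.
Each forward site pairs with the reverse site to give a product ending at position 164: sizes 160, 142, 38 bp.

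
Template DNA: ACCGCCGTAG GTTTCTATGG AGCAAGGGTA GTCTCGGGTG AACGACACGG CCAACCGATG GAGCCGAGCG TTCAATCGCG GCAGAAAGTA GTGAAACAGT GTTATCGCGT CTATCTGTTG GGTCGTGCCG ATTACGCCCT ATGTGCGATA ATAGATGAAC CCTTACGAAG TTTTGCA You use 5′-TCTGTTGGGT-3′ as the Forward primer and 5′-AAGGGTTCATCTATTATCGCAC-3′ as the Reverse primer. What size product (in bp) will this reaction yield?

51 bp

Scanning the template, TCTGTTGGGT occurs at positions 114–123; this primer anneals to the bottom strand there with its 3' end pointing downstream.
The reverse primer's reverse complement is GTGCGATAATAGATGAACCCTT, which matches the template at positions 143–164.
The product runs from position 114 to position 164, so its length is 164 − 114 + 1 = 51 bp.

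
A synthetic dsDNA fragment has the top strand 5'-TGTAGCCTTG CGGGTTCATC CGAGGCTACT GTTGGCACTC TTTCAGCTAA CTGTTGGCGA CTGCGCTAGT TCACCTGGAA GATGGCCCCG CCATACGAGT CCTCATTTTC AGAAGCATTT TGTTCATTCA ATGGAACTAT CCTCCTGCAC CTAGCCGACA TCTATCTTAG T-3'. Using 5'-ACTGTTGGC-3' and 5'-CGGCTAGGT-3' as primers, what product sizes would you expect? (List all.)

The forward primer ACTGTTGGC matches the top strand at positions 28–36, 50–58.
The reverse primer's reverse complement is ACCTAGCCG, matching at positions 149–157.
Each forward site pairs with the reverse site to give a product ending at position 157: sizes 130, 108 bp.

130 bp, 108 bp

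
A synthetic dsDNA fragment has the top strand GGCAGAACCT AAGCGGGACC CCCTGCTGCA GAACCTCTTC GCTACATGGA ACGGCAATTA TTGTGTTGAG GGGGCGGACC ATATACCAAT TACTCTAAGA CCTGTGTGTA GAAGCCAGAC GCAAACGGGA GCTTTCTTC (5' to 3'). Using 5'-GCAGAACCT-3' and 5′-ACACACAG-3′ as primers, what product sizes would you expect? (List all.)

The forward primer GCAGAACCT matches the top strand at positions 2–10, 28–36.
The reverse primer's reverse complement is CTGTGTGT, matching at positions 102–109.
Each forward site pairs with the reverse site to give a product ending at position 109: sizes 108, 82 bp.

108 bp, 82 bp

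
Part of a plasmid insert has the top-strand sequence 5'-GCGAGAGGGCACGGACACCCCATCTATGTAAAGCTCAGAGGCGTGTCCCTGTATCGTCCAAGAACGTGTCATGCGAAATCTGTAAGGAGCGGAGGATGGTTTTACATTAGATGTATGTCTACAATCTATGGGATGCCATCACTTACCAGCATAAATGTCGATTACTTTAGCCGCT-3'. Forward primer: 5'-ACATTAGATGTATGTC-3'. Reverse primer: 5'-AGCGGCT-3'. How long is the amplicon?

72 bp

Scanning the template, ACATTAGATGTATGTC occurs at positions 104–119; this primer anneals to the bottom strand there with its 3' end pointing downstream.
The reverse primer's reverse complement is AGCCGCT, which matches the template at positions 169–175.
Product length = (reverse-primer end) − (forward-primer start) + 1 = 175 − 104 + 1 = 72 bp.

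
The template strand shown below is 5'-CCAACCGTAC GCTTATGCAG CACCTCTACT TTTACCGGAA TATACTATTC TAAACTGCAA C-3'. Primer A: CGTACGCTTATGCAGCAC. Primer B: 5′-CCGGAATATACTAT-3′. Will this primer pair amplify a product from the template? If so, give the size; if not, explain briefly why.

Primer A (CGTACGCTTATGCAGCAC) matches the top strand at positions 6–23 (3' end points downstream).
Primer B (CCGGAATATACTAT) also matches the top strand directly, at positions 35–48 — its reverse complement ATAGTATATTCCGG is not present.
Both primers anneal to the bottom strand with 3' ends pointing the same way, so neither can prime synthesis back toward the other.

No product — both primers anneal to the same strand and extend in the same direction.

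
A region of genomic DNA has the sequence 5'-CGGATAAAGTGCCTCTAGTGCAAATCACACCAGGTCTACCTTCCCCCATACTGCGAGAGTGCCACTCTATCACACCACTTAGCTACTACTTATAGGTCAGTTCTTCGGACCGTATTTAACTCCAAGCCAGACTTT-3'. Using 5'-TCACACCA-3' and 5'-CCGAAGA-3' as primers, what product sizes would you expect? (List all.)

84 bp, 39 bp

The forward primer TCACACCA matches the top strand at positions 25–32, 70–77.
The reverse primer's reverse complement is TCTTCGG, matching at positions 102–108.
Each forward site pairs with the reverse site to give a product ending at position 108: sizes 84, 39 bp.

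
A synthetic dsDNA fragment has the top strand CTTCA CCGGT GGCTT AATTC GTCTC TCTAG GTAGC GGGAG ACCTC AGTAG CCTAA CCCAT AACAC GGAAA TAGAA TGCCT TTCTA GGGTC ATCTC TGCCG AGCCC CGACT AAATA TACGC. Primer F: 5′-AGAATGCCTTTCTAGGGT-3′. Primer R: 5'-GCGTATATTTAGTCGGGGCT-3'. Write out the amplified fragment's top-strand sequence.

5'-AGAATGCCTTTCTAGGGTCATCTCTGCCGAGCCCCGACTAAATATACGC-3'

Scanning the template, AGAATGCCTTTCTAGGGT occurs at positions 72–89; this primer anneals to the bottom strand there with its 3' end pointing downstream.
The reverse primer's reverse complement is AGCCCCGACTAAATATACGC, which matches the template at positions 101–120.
The product is the template from position 72 through 120 (49 bp).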